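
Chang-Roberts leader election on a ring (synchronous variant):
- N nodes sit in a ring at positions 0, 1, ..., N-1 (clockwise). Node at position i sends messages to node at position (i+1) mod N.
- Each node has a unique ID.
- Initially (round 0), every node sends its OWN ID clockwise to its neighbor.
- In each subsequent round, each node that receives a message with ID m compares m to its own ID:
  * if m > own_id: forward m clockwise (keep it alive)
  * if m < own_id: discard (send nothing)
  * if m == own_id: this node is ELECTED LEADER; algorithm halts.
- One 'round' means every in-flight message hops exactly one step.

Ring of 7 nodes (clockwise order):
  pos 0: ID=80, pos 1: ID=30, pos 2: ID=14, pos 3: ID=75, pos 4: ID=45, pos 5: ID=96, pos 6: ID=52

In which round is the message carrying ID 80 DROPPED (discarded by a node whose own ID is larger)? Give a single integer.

Answer: 5

Derivation:
Round 1: pos1(id30) recv 80: fwd; pos2(id14) recv 30: fwd; pos3(id75) recv 14: drop; pos4(id45) recv 75: fwd; pos5(id96) recv 45: drop; pos6(id52) recv 96: fwd; pos0(id80) recv 52: drop
Round 2: pos2(id14) recv 80: fwd; pos3(id75) recv 30: drop; pos5(id96) recv 75: drop; pos0(id80) recv 96: fwd
Round 3: pos3(id75) recv 80: fwd; pos1(id30) recv 96: fwd
Round 4: pos4(id45) recv 80: fwd; pos2(id14) recv 96: fwd
Round 5: pos5(id96) recv 80: drop; pos3(id75) recv 96: fwd
Round 6: pos4(id45) recv 96: fwd
Round 7: pos5(id96) recv 96: ELECTED
Message ID 80 originates at pos 0; dropped at pos 5 in round 5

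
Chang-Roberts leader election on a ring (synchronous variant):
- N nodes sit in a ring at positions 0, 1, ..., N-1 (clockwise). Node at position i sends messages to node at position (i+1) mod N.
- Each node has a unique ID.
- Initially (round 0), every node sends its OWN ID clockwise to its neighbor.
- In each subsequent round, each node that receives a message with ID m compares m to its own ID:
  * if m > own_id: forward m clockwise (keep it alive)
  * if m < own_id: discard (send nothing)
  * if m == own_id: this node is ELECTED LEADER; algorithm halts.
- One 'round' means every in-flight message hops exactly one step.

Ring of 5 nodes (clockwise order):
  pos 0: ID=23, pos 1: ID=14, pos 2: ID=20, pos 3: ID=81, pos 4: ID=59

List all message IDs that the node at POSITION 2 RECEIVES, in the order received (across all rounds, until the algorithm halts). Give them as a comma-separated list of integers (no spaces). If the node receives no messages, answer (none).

Answer: 14,23,59,81

Derivation:
Round 1: pos1(id14) recv 23: fwd; pos2(id20) recv 14: drop; pos3(id81) recv 20: drop; pos4(id59) recv 81: fwd; pos0(id23) recv 59: fwd
Round 2: pos2(id20) recv 23: fwd; pos0(id23) recv 81: fwd; pos1(id14) recv 59: fwd
Round 3: pos3(id81) recv 23: drop; pos1(id14) recv 81: fwd; pos2(id20) recv 59: fwd
Round 4: pos2(id20) recv 81: fwd; pos3(id81) recv 59: drop
Round 5: pos3(id81) recv 81: ELECTED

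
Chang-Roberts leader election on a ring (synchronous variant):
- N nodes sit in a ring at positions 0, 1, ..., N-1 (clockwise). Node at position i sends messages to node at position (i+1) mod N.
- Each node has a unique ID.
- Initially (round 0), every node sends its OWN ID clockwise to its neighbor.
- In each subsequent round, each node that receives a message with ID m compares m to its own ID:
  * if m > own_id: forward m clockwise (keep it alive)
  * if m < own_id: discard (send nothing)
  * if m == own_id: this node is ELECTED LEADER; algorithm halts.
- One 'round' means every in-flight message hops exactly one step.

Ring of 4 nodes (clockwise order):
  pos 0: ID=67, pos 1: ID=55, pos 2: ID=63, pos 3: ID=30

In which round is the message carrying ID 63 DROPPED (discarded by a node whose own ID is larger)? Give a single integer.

Answer: 2

Derivation:
Round 1: pos1(id55) recv 67: fwd; pos2(id63) recv 55: drop; pos3(id30) recv 63: fwd; pos0(id67) recv 30: drop
Round 2: pos2(id63) recv 67: fwd; pos0(id67) recv 63: drop
Round 3: pos3(id30) recv 67: fwd
Round 4: pos0(id67) recv 67: ELECTED
Message ID 63 originates at pos 2; dropped at pos 0 in round 2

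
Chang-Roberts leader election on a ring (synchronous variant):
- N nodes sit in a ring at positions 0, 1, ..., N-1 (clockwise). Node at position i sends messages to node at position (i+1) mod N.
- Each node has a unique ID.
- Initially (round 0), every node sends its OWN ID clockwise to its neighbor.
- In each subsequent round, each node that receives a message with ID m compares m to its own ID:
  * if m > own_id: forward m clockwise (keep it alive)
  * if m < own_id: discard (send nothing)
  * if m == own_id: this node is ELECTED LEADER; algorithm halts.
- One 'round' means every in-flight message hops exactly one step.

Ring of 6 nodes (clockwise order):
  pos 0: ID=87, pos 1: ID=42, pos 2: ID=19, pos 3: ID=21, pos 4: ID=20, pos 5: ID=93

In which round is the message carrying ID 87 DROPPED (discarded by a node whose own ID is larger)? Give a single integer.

Round 1: pos1(id42) recv 87: fwd; pos2(id19) recv 42: fwd; pos3(id21) recv 19: drop; pos4(id20) recv 21: fwd; pos5(id93) recv 20: drop; pos0(id87) recv 93: fwd
Round 2: pos2(id19) recv 87: fwd; pos3(id21) recv 42: fwd; pos5(id93) recv 21: drop; pos1(id42) recv 93: fwd
Round 3: pos3(id21) recv 87: fwd; pos4(id20) recv 42: fwd; pos2(id19) recv 93: fwd
Round 4: pos4(id20) recv 87: fwd; pos5(id93) recv 42: drop; pos3(id21) recv 93: fwd
Round 5: pos5(id93) recv 87: drop; pos4(id20) recv 93: fwd
Round 6: pos5(id93) recv 93: ELECTED
Message ID 87 originates at pos 0; dropped at pos 5 in round 5

Answer: 5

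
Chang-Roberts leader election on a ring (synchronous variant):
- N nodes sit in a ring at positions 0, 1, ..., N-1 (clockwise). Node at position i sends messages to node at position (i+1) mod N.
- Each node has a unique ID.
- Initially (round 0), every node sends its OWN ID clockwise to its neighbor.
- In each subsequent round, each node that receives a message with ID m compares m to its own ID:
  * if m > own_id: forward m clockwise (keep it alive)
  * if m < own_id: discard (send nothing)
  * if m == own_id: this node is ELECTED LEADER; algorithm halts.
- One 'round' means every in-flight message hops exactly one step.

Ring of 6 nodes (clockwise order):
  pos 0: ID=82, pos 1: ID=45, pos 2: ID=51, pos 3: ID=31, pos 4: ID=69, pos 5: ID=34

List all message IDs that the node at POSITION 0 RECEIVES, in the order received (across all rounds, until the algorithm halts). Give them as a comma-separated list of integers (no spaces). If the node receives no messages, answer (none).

Answer: 34,69,82

Derivation:
Round 1: pos1(id45) recv 82: fwd; pos2(id51) recv 45: drop; pos3(id31) recv 51: fwd; pos4(id69) recv 31: drop; pos5(id34) recv 69: fwd; pos0(id82) recv 34: drop
Round 2: pos2(id51) recv 82: fwd; pos4(id69) recv 51: drop; pos0(id82) recv 69: drop
Round 3: pos3(id31) recv 82: fwd
Round 4: pos4(id69) recv 82: fwd
Round 5: pos5(id34) recv 82: fwd
Round 6: pos0(id82) recv 82: ELECTED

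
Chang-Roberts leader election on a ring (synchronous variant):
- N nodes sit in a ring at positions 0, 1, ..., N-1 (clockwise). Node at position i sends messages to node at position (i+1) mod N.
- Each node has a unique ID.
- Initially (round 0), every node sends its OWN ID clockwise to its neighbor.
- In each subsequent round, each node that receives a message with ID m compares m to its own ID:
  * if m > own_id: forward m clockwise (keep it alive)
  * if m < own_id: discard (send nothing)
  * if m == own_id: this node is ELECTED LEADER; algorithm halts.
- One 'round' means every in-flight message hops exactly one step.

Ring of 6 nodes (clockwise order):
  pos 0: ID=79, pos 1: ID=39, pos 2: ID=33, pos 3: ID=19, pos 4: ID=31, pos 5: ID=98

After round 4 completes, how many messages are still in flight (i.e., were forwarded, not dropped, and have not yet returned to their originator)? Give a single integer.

Answer: 2

Derivation:
Round 1: pos1(id39) recv 79: fwd; pos2(id33) recv 39: fwd; pos3(id19) recv 33: fwd; pos4(id31) recv 19: drop; pos5(id98) recv 31: drop; pos0(id79) recv 98: fwd
Round 2: pos2(id33) recv 79: fwd; pos3(id19) recv 39: fwd; pos4(id31) recv 33: fwd; pos1(id39) recv 98: fwd
Round 3: pos3(id19) recv 79: fwd; pos4(id31) recv 39: fwd; pos5(id98) recv 33: drop; pos2(id33) recv 98: fwd
Round 4: pos4(id31) recv 79: fwd; pos5(id98) recv 39: drop; pos3(id19) recv 98: fwd
After round 4: 2 messages still in flight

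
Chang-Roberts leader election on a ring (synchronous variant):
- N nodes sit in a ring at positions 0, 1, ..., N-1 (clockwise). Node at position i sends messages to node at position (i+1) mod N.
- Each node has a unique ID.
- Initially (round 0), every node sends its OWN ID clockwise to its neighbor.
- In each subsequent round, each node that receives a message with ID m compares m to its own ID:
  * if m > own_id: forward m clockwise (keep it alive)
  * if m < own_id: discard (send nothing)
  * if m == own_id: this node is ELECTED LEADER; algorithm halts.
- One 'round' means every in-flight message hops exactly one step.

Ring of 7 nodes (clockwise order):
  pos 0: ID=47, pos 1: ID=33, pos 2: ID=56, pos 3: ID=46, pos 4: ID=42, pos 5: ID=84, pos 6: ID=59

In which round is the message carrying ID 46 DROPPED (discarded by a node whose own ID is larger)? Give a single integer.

Answer: 2

Derivation:
Round 1: pos1(id33) recv 47: fwd; pos2(id56) recv 33: drop; pos3(id46) recv 56: fwd; pos4(id42) recv 46: fwd; pos5(id84) recv 42: drop; pos6(id59) recv 84: fwd; pos0(id47) recv 59: fwd
Round 2: pos2(id56) recv 47: drop; pos4(id42) recv 56: fwd; pos5(id84) recv 46: drop; pos0(id47) recv 84: fwd; pos1(id33) recv 59: fwd
Round 3: pos5(id84) recv 56: drop; pos1(id33) recv 84: fwd; pos2(id56) recv 59: fwd
Round 4: pos2(id56) recv 84: fwd; pos3(id46) recv 59: fwd
Round 5: pos3(id46) recv 84: fwd; pos4(id42) recv 59: fwd
Round 6: pos4(id42) recv 84: fwd; pos5(id84) recv 59: drop
Round 7: pos5(id84) recv 84: ELECTED
Message ID 46 originates at pos 3; dropped at pos 5 in round 2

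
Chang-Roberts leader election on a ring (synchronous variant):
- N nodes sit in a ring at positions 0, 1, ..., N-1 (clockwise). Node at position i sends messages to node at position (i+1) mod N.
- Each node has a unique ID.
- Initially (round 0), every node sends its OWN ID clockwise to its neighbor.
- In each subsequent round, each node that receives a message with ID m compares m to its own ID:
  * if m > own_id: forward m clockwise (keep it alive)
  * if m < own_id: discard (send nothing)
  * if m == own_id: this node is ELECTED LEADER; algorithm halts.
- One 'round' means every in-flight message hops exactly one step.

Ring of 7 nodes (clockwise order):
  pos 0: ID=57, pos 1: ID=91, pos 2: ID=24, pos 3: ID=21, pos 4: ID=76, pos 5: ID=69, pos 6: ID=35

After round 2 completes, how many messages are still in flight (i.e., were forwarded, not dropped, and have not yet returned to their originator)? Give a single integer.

Answer: 3

Derivation:
Round 1: pos1(id91) recv 57: drop; pos2(id24) recv 91: fwd; pos3(id21) recv 24: fwd; pos4(id76) recv 21: drop; pos5(id69) recv 76: fwd; pos6(id35) recv 69: fwd; pos0(id57) recv 35: drop
Round 2: pos3(id21) recv 91: fwd; pos4(id76) recv 24: drop; pos6(id35) recv 76: fwd; pos0(id57) recv 69: fwd
After round 2: 3 messages still in flight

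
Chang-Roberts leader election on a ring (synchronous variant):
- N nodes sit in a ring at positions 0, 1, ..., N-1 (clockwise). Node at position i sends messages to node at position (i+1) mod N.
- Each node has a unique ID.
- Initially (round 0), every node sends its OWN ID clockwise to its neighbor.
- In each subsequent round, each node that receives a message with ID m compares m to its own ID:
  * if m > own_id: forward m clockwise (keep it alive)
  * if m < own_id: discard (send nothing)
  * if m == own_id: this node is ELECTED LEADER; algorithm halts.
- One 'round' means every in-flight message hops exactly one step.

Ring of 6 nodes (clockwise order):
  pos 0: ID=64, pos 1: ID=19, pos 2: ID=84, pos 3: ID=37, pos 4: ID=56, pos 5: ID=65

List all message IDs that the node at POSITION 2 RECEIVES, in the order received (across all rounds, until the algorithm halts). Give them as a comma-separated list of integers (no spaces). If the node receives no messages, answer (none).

Round 1: pos1(id19) recv 64: fwd; pos2(id84) recv 19: drop; pos3(id37) recv 84: fwd; pos4(id56) recv 37: drop; pos5(id65) recv 56: drop; pos0(id64) recv 65: fwd
Round 2: pos2(id84) recv 64: drop; pos4(id56) recv 84: fwd; pos1(id19) recv 65: fwd
Round 3: pos5(id65) recv 84: fwd; pos2(id84) recv 65: drop
Round 4: pos0(id64) recv 84: fwd
Round 5: pos1(id19) recv 84: fwd
Round 6: pos2(id84) recv 84: ELECTED

Answer: 19,64,65,84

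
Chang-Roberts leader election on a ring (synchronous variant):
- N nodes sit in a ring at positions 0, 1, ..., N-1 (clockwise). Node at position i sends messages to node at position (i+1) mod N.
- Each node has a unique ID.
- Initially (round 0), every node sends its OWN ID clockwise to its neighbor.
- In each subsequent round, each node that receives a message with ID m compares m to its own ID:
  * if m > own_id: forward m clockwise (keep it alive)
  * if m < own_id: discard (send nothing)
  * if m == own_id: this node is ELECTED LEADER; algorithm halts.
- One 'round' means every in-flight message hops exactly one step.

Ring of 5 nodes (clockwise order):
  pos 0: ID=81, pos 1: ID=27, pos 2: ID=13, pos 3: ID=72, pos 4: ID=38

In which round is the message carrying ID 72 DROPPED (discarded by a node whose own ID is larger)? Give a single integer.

Answer: 2

Derivation:
Round 1: pos1(id27) recv 81: fwd; pos2(id13) recv 27: fwd; pos3(id72) recv 13: drop; pos4(id38) recv 72: fwd; pos0(id81) recv 38: drop
Round 2: pos2(id13) recv 81: fwd; pos3(id72) recv 27: drop; pos0(id81) recv 72: drop
Round 3: pos3(id72) recv 81: fwd
Round 4: pos4(id38) recv 81: fwd
Round 5: pos0(id81) recv 81: ELECTED
Message ID 72 originates at pos 3; dropped at pos 0 in round 2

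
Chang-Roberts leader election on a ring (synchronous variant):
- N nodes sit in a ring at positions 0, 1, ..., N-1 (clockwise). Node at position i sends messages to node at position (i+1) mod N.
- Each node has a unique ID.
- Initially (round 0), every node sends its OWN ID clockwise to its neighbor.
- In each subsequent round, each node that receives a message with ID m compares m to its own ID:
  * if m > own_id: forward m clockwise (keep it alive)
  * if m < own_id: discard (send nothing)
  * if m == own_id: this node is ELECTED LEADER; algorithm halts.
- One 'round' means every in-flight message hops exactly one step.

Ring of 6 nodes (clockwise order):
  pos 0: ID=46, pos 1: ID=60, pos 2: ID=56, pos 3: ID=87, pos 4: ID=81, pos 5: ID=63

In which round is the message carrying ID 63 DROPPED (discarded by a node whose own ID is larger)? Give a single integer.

Answer: 4

Derivation:
Round 1: pos1(id60) recv 46: drop; pos2(id56) recv 60: fwd; pos3(id87) recv 56: drop; pos4(id81) recv 87: fwd; pos5(id63) recv 81: fwd; pos0(id46) recv 63: fwd
Round 2: pos3(id87) recv 60: drop; pos5(id63) recv 87: fwd; pos0(id46) recv 81: fwd; pos1(id60) recv 63: fwd
Round 3: pos0(id46) recv 87: fwd; pos1(id60) recv 81: fwd; pos2(id56) recv 63: fwd
Round 4: pos1(id60) recv 87: fwd; pos2(id56) recv 81: fwd; pos3(id87) recv 63: drop
Round 5: pos2(id56) recv 87: fwd; pos3(id87) recv 81: drop
Round 6: pos3(id87) recv 87: ELECTED
Message ID 63 originates at pos 5; dropped at pos 3 in round 4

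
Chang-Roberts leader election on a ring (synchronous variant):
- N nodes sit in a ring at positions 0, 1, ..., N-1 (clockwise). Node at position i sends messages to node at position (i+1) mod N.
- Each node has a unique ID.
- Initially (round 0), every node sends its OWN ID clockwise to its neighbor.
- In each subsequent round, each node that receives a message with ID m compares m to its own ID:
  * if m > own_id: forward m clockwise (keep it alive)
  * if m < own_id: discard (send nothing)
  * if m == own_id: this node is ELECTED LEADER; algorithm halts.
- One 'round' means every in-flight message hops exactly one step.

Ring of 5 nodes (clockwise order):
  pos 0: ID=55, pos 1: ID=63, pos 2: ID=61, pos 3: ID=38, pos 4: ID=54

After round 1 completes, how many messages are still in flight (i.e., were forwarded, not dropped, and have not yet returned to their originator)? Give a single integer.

Answer: 2

Derivation:
Round 1: pos1(id63) recv 55: drop; pos2(id61) recv 63: fwd; pos3(id38) recv 61: fwd; pos4(id54) recv 38: drop; pos0(id55) recv 54: drop
After round 1: 2 messages still in flight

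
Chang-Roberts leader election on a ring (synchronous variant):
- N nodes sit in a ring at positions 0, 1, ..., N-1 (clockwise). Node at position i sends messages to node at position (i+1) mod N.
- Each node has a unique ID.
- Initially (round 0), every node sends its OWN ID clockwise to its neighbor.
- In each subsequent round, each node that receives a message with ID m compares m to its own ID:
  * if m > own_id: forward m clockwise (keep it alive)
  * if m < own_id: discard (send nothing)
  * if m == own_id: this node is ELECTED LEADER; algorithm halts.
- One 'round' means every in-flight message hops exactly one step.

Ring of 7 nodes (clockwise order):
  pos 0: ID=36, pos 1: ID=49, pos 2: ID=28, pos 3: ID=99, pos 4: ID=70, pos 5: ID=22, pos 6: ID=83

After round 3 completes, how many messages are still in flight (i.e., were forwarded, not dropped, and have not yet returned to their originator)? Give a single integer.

Round 1: pos1(id49) recv 36: drop; pos2(id28) recv 49: fwd; pos3(id99) recv 28: drop; pos4(id70) recv 99: fwd; pos5(id22) recv 70: fwd; pos6(id83) recv 22: drop; pos0(id36) recv 83: fwd
Round 2: pos3(id99) recv 49: drop; pos5(id22) recv 99: fwd; pos6(id83) recv 70: drop; pos1(id49) recv 83: fwd
Round 3: pos6(id83) recv 99: fwd; pos2(id28) recv 83: fwd
After round 3: 2 messages still in flight

Answer: 2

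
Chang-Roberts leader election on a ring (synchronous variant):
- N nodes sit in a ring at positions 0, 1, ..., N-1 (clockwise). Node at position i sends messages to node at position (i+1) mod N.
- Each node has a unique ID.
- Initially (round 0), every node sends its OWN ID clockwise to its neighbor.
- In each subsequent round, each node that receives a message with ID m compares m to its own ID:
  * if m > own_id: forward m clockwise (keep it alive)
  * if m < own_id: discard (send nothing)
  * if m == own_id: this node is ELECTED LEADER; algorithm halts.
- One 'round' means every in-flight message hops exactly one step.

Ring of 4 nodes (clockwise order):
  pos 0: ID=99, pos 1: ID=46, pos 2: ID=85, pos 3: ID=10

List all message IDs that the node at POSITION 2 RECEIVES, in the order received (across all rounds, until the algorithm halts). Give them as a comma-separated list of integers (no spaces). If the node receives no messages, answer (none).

Answer: 46,99

Derivation:
Round 1: pos1(id46) recv 99: fwd; pos2(id85) recv 46: drop; pos3(id10) recv 85: fwd; pos0(id99) recv 10: drop
Round 2: pos2(id85) recv 99: fwd; pos0(id99) recv 85: drop
Round 3: pos3(id10) recv 99: fwd
Round 4: pos0(id99) recv 99: ELECTED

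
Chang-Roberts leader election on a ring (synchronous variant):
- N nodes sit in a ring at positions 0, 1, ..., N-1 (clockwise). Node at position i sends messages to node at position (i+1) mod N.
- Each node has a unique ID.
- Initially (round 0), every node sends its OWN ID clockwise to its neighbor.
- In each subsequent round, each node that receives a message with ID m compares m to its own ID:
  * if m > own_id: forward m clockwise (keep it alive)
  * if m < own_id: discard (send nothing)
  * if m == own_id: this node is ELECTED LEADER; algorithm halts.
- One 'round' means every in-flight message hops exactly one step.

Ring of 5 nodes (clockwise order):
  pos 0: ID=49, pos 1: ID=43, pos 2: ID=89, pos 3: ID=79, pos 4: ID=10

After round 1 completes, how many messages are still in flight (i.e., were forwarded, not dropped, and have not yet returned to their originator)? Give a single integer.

Round 1: pos1(id43) recv 49: fwd; pos2(id89) recv 43: drop; pos3(id79) recv 89: fwd; pos4(id10) recv 79: fwd; pos0(id49) recv 10: drop
After round 1: 3 messages still in flight

Answer: 3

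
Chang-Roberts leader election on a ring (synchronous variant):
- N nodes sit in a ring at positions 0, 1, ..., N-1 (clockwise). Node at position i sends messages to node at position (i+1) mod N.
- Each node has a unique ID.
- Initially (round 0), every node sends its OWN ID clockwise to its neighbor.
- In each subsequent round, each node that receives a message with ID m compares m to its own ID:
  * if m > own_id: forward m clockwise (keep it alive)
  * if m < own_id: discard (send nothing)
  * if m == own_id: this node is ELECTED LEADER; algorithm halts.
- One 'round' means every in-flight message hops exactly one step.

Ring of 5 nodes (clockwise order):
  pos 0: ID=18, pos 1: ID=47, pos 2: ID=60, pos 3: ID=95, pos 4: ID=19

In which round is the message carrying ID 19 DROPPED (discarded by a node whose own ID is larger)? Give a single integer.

Round 1: pos1(id47) recv 18: drop; pos2(id60) recv 47: drop; pos3(id95) recv 60: drop; pos4(id19) recv 95: fwd; pos0(id18) recv 19: fwd
Round 2: pos0(id18) recv 95: fwd; pos1(id47) recv 19: drop
Round 3: pos1(id47) recv 95: fwd
Round 4: pos2(id60) recv 95: fwd
Round 5: pos3(id95) recv 95: ELECTED
Message ID 19 originates at pos 4; dropped at pos 1 in round 2

Answer: 2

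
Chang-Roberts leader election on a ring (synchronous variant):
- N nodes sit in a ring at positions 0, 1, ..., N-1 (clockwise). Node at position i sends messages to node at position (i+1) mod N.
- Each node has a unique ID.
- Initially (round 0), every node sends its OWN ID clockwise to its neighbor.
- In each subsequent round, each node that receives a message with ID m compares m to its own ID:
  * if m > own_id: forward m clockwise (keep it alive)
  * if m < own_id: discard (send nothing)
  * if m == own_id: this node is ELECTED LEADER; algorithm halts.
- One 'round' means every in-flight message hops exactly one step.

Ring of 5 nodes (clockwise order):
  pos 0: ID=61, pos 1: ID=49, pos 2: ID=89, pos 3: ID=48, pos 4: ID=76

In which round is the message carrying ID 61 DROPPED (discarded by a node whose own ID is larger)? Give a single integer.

Round 1: pos1(id49) recv 61: fwd; pos2(id89) recv 49: drop; pos3(id48) recv 89: fwd; pos4(id76) recv 48: drop; pos0(id61) recv 76: fwd
Round 2: pos2(id89) recv 61: drop; pos4(id76) recv 89: fwd; pos1(id49) recv 76: fwd
Round 3: pos0(id61) recv 89: fwd; pos2(id89) recv 76: drop
Round 4: pos1(id49) recv 89: fwd
Round 5: pos2(id89) recv 89: ELECTED
Message ID 61 originates at pos 0; dropped at pos 2 in round 2

Answer: 2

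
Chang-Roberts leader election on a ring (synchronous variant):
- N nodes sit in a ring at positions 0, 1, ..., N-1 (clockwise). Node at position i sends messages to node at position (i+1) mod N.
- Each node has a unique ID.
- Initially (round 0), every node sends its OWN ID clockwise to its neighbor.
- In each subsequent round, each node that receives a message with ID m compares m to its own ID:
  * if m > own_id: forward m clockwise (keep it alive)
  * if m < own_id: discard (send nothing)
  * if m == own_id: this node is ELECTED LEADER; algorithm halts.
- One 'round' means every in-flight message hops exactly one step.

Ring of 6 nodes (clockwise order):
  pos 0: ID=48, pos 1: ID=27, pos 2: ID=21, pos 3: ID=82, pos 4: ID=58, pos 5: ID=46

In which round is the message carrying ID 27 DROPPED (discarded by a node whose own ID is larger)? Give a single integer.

Answer: 2

Derivation:
Round 1: pos1(id27) recv 48: fwd; pos2(id21) recv 27: fwd; pos3(id82) recv 21: drop; pos4(id58) recv 82: fwd; pos5(id46) recv 58: fwd; pos0(id48) recv 46: drop
Round 2: pos2(id21) recv 48: fwd; pos3(id82) recv 27: drop; pos5(id46) recv 82: fwd; pos0(id48) recv 58: fwd
Round 3: pos3(id82) recv 48: drop; pos0(id48) recv 82: fwd; pos1(id27) recv 58: fwd
Round 4: pos1(id27) recv 82: fwd; pos2(id21) recv 58: fwd
Round 5: pos2(id21) recv 82: fwd; pos3(id82) recv 58: drop
Round 6: pos3(id82) recv 82: ELECTED
Message ID 27 originates at pos 1; dropped at pos 3 in round 2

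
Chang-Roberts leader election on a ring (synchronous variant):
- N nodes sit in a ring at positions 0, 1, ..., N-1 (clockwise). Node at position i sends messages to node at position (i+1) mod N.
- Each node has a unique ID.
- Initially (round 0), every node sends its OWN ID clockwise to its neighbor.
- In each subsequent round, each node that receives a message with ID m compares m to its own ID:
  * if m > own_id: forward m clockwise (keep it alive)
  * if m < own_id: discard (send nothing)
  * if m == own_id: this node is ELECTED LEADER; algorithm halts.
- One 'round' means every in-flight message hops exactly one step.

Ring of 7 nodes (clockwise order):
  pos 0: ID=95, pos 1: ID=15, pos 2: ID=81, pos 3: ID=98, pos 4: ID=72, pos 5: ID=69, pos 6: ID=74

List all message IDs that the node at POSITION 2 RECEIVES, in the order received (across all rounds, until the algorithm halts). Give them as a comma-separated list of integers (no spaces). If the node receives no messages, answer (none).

Round 1: pos1(id15) recv 95: fwd; pos2(id81) recv 15: drop; pos3(id98) recv 81: drop; pos4(id72) recv 98: fwd; pos5(id69) recv 72: fwd; pos6(id74) recv 69: drop; pos0(id95) recv 74: drop
Round 2: pos2(id81) recv 95: fwd; pos5(id69) recv 98: fwd; pos6(id74) recv 72: drop
Round 3: pos3(id98) recv 95: drop; pos6(id74) recv 98: fwd
Round 4: pos0(id95) recv 98: fwd
Round 5: pos1(id15) recv 98: fwd
Round 6: pos2(id81) recv 98: fwd
Round 7: pos3(id98) recv 98: ELECTED

Answer: 15,95,98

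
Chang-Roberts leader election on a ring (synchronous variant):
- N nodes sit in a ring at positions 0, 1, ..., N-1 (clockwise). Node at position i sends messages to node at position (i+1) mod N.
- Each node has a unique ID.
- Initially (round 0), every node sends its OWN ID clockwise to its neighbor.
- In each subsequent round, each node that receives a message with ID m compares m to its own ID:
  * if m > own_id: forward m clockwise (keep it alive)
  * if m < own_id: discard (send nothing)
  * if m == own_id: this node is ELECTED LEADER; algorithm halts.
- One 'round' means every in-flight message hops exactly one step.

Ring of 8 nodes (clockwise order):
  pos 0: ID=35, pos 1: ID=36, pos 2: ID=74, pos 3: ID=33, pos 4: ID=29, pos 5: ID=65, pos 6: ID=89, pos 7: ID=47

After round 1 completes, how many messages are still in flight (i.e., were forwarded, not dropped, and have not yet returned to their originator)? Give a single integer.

Answer: 4

Derivation:
Round 1: pos1(id36) recv 35: drop; pos2(id74) recv 36: drop; pos3(id33) recv 74: fwd; pos4(id29) recv 33: fwd; pos5(id65) recv 29: drop; pos6(id89) recv 65: drop; pos7(id47) recv 89: fwd; pos0(id35) recv 47: fwd
After round 1: 4 messages still in flight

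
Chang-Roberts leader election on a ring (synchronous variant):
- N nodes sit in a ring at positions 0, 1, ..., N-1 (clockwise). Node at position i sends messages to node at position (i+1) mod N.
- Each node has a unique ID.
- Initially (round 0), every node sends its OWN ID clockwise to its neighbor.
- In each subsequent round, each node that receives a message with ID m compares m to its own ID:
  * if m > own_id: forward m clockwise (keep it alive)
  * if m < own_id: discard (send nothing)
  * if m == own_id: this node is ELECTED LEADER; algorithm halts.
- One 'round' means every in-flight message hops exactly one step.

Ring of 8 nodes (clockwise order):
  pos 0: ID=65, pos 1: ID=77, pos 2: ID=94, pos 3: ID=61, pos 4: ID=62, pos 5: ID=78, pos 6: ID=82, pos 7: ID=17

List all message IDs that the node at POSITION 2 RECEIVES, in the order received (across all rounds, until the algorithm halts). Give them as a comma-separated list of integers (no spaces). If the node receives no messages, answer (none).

Answer: 77,82,94

Derivation:
Round 1: pos1(id77) recv 65: drop; pos2(id94) recv 77: drop; pos3(id61) recv 94: fwd; pos4(id62) recv 61: drop; pos5(id78) recv 62: drop; pos6(id82) recv 78: drop; pos7(id17) recv 82: fwd; pos0(id65) recv 17: drop
Round 2: pos4(id62) recv 94: fwd; pos0(id65) recv 82: fwd
Round 3: pos5(id78) recv 94: fwd; pos1(id77) recv 82: fwd
Round 4: pos6(id82) recv 94: fwd; pos2(id94) recv 82: drop
Round 5: pos7(id17) recv 94: fwd
Round 6: pos0(id65) recv 94: fwd
Round 7: pos1(id77) recv 94: fwd
Round 8: pos2(id94) recv 94: ELECTED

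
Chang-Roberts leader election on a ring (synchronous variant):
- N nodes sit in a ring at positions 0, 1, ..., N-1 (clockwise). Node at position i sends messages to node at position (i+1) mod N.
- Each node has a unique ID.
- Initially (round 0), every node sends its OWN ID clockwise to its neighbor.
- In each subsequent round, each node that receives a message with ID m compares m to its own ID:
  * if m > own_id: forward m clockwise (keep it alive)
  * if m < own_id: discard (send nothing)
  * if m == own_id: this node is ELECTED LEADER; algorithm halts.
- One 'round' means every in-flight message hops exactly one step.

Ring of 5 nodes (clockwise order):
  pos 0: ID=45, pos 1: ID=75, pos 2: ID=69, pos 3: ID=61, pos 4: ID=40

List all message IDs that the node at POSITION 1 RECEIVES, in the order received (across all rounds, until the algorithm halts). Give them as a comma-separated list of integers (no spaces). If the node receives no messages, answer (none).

Answer: 45,61,69,75

Derivation:
Round 1: pos1(id75) recv 45: drop; pos2(id69) recv 75: fwd; pos3(id61) recv 69: fwd; pos4(id40) recv 61: fwd; pos0(id45) recv 40: drop
Round 2: pos3(id61) recv 75: fwd; pos4(id40) recv 69: fwd; pos0(id45) recv 61: fwd
Round 3: pos4(id40) recv 75: fwd; pos0(id45) recv 69: fwd; pos1(id75) recv 61: drop
Round 4: pos0(id45) recv 75: fwd; pos1(id75) recv 69: drop
Round 5: pos1(id75) recv 75: ELECTED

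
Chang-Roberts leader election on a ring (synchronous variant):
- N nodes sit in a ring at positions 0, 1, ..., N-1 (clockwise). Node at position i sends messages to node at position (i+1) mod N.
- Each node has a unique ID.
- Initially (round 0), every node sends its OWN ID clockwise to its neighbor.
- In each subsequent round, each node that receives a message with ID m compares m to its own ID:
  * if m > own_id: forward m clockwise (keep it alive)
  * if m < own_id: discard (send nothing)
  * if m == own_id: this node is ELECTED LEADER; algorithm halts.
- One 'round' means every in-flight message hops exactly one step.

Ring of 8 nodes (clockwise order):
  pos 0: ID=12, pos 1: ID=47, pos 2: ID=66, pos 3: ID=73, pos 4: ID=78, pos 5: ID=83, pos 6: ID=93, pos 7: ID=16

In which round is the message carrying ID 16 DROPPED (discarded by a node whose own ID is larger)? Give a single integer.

Answer: 2

Derivation:
Round 1: pos1(id47) recv 12: drop; pos2(id66) recv 47: drop; pos3(id73) recv 66: drop; pos4(id78) recv 73: drop; pos5(id83) recv 78: drop; pos6(id93) recv 83: drop; pos7(id16) recv 93: fwd; pos0(id12) recv 16: fwd
Round 2: pos0(id12) recv 93: fwd; pos1(id47) recv 16: drop
Round 3: pos1(id47) recv 93: fwd
Round 4: pos2(id66) recv 93: fwd
Round 5: pos3(id73) recv 93: fwd
Round 6: pos4(id78) recv 93: fwd
Round 7: pos5(id83) recv 93: fwd
Round 8: pos6(id93) recv 93: ELECTED
Message ID 16 originates at pos 7; dropped at pos 1 in round 2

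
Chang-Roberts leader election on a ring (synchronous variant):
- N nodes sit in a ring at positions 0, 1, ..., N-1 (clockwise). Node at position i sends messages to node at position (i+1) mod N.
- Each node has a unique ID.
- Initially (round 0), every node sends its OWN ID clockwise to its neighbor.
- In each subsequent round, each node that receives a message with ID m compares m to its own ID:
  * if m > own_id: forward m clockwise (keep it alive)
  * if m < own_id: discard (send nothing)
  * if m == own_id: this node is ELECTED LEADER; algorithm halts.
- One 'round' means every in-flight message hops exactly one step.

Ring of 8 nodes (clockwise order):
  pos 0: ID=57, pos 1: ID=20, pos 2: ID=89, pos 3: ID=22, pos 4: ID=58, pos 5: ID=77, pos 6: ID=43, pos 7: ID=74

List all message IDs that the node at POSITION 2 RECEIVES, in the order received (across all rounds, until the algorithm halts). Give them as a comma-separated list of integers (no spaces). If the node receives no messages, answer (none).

Answer: 20,57,74,77,89

Derivation:
Round 1: pos1(id20) recv 57: fwd; pos2(id89) recv 20: drop; pos3(id22) recv 89: fwd; pos4(id58) recv 22: drop; pos5(id77) recv 58: drop; pos6(id43) recv 77: fwd; pos7(id74) recv 43: drop; pos0(id57) recv 74: fwd
Round 2: pos2(id89) recv 57: drop; pos4(id58) recv 89: fwd; pos7(id74) recv 77: fwd; pos1(id20) recv 74: fwd
Round 3: pos5(id77) recv 89: fwd; pos0(id57) recv 77: fwd; pos2(id89) recv 74: drop
Round 4: pos6(id43) recv 89: fwd; pos1(id20) recv 77: fwd
Round 5: pos7(id74) recv 89: fwd; pos2(id89) recv 77: drop
Round 6: pos0(id57) recv 89: fwd
Round 7: pos1(id20) recv 89: fwd
Round 8: pos2(id89) recv 89: ELECTED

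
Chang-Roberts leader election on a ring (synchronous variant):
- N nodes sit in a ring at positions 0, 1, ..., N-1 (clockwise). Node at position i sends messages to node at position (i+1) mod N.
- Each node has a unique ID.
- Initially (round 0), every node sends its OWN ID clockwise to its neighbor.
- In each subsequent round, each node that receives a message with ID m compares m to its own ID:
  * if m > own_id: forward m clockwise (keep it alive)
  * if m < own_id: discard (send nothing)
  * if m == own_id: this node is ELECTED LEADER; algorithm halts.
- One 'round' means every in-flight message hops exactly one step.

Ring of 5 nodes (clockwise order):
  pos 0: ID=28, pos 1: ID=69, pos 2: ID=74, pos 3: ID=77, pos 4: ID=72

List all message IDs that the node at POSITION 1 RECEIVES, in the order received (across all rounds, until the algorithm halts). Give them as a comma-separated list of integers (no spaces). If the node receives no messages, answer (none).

Answer: 28,72,77

Derivation:
Round 1: pos1(id69) recv 28: drop; pos2(id74) recv 69: drop; pos3(id77) recv 74: drop; pos4(id72) recv 77: fwd; pos0(id28) recv 72: fwd
Round 2: pos0(id28) recv 77: fwd; pos1(id69) recv 72: fwd
Round 3: pos1(id69) recv 77: fwd; pos2(id74) recv 72: drop
Round 4: pos2(id74) recv 77: fwd
Round 5: pos3(id77) recv 77: ELECTED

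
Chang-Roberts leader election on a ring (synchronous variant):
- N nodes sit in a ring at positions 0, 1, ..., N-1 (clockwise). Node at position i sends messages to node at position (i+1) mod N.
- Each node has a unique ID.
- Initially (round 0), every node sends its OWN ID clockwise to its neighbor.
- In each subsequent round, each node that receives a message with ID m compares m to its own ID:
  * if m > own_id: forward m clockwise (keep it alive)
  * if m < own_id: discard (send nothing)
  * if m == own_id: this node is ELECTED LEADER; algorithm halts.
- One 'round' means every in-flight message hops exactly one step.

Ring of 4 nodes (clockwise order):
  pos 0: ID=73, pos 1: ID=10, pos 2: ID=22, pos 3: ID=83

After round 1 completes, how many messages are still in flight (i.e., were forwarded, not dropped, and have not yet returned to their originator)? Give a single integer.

Round 1: pos1(id10) recv 73: fwd; pos2(id22) recv 10: drop; pos3(id83) recv 22: drop; pos0(id73) recv 83: fwd
After round 1: 2 messages still in flight

Answer: 2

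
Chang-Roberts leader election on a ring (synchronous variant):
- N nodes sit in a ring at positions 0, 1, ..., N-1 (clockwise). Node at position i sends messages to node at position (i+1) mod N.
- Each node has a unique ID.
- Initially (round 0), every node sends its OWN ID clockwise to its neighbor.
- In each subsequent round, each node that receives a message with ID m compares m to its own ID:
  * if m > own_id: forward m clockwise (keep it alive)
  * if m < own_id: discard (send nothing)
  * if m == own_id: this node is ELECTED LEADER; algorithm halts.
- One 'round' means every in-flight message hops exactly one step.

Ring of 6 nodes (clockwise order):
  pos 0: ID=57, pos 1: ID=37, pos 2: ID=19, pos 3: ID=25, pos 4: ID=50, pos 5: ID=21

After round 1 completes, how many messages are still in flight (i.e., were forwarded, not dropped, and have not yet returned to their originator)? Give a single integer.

Answer: 3

Derivation:
Round 1: pos1(id37) recv 57: fwd; pos2(id19) recv 37: fwd; pos3(id25) recv 19: drop; pos4(id50) recv 25: drop; pos5(id21) recv 50: fwd; pos0(id57) recv 21: drop
After round 1: 3 messages still in flight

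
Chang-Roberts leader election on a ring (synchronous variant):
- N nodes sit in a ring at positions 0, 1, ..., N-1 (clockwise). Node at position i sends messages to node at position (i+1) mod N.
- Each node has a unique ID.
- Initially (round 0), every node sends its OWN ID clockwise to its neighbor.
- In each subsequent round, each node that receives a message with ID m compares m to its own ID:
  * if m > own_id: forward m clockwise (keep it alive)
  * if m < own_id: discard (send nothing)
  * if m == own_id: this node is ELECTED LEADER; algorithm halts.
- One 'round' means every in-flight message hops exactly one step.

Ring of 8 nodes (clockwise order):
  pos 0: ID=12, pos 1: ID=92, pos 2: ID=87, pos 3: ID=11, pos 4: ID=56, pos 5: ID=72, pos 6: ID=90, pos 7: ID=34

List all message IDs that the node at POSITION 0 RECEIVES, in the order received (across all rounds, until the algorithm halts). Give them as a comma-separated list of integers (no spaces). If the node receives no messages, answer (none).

Answer: 34,90,92

Derivation:
Round 1: pos1(id92) recv 12: drop; pos2(id87) recv 92: fwd; pos3(id11) recv 87: fwd; pos4(id56) recv 11: drop; pos5(id72) recv 56: drop; pos6(id90) recv 72: drop; pos7(id34) recv 90: fwd; pos0(id12) recv 34: fwd
Round 2: pos3(id11) recv 92: fwd; pos4(id56) recv 87: fwd; pos0(id12) recv 90: fwd; pos1(id92) recv 34: drop
Round 3: pos4(id56) recv 92: fwd; pos5(id72) recv 87: fwd; pos1(id92) recv 90: drop
Round 4: pos5(id72) recv 92: fwd; pos6(id90) recv 87: drop
Round 5: pos6(id90) recv 92: fwd
Round 6: pos7(id34) recv 92: fwd
Round 7: pos0(id12) recv 92: fwd
Round 8: pos1(id92) recv 92: ELECTED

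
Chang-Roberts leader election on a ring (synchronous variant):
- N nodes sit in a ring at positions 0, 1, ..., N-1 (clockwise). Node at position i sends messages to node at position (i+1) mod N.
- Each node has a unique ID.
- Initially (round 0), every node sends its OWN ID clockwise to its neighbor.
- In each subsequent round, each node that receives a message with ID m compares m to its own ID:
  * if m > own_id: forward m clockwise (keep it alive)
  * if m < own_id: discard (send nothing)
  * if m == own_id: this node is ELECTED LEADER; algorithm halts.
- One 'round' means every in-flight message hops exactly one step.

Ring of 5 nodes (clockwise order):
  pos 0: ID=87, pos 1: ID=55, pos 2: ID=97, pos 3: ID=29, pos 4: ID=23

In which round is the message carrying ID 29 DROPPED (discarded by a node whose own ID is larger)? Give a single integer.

Answer: 2

Derivation:
Round 1: pos1(id55) recv 87: fwd; pos2(id97) recv 55: drop; pos3(id29) recv 97: fwd; pos4(id23) recv 29: fwd; pos0(id87) recv 23: drop
Round 2: pos2(id97) recv 87: drop; pos4(id23) recv 97: fwd; pos0(id87) recv 29: drop
Round 3: pos0(id87) recv 97: fwd
Round 4: pos1(id55) recv 97: fwd
Round 5: pos2(id97) recv 97: ELECTED
Message ID 29 originates at pos 3; dropped at pos 0 in round 2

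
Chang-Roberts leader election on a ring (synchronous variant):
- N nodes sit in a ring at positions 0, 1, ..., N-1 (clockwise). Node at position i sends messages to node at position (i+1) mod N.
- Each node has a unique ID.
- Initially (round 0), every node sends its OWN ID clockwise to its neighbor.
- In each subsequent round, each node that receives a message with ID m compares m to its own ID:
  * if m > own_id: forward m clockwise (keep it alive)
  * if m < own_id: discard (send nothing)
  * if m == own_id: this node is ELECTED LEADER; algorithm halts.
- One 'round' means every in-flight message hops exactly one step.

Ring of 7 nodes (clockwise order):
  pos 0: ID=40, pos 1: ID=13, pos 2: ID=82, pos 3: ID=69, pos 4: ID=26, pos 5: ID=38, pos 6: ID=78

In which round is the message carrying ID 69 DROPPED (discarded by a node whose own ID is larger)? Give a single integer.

Answer: 3

Derivation:
Round 1: pos1(id13) recv 40: fwd; pos2(id82) recv 13: drop; pos3(id69) recv 82: fwd; pos4(id26) recv 69: fwd; pos5(id38) recv 26: drop; pos6(id78) recv 38: drop; pos0(id40) recv 78: fwd
Round 2: pos2(id82) recv 40: drop; pos4(id26) recv 82: fwd; pos5(id38) recv 69: fwd; pos1(id13) recv 78: fwd
Round 3: pos5(id38) recv 82: fwd; pos6(id78) recv 69: drop; pos2(id82) recv 78: drop
Round 4: pos6(id78) recv 82: fwd
Round 5: pos0(id40) recv 82: fwd
Round 6: pos1(id13) recv 82: fwd
Round 7: pos2(id82) recv 82: ELECTED
Message ID 69 originates at pos 3; dropped at pos 6 in round 3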